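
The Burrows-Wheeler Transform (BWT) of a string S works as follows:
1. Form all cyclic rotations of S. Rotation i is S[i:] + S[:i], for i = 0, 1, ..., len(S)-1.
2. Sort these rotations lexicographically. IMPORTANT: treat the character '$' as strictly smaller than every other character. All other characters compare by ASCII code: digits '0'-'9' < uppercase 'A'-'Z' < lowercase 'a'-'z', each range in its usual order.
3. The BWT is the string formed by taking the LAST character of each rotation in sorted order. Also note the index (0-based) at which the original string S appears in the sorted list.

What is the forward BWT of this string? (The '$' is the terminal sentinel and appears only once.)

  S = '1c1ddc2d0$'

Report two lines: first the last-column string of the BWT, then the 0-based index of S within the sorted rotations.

All 10 rotations (rotation i = S[i:]+S[:i]):
  rot[0] = 1c1ddc2d0$
  rot[1] = c1ddc2d0$1
  rot[2] = 1ddc2d0$1c
  rot[3] = ddc2d0$1c1
  rot[4] = dc2d0$1c1d
  rot[5] = c2d0$1c1dd
  rot[6] = 2d0$1c1ddc
  rot[7] = d0$1c1ddc2
  rot[8] = 0$1c1ddc2d
  rot[9] = $1c1ddc2d0
Sorted (with $ < everything):
  sorted[0] = $1c1ddc2d0  (last char: '0')
  sorted[1] = 0$1c1ddc2d  (last char: 'd')
  sorted[2] = 1c1ddc2d0$  (last char: '$')
  sorted[3] = 1ddc2d0$1c  (last char: 'c')
  sorted[4] = 2d0$1c1ddc  (last char: 'c')
  sorted[5] = c1ddc2d0$1  (last char: '1')
  sorted[6] = c2d0$1c1dd  (last char: 'd')
  sorted[7] = d0$1c1ddc2  (last char: '2')
  sorted[8] = dc2d0$1c1d  (last char: 'd')
  sorted[9] = ddc2d0$1c1  (last char: '1')
Last column: 0d$cc1d2d1
Original string S is at sorted index 2

Answer: 0d$cc1d2d1
2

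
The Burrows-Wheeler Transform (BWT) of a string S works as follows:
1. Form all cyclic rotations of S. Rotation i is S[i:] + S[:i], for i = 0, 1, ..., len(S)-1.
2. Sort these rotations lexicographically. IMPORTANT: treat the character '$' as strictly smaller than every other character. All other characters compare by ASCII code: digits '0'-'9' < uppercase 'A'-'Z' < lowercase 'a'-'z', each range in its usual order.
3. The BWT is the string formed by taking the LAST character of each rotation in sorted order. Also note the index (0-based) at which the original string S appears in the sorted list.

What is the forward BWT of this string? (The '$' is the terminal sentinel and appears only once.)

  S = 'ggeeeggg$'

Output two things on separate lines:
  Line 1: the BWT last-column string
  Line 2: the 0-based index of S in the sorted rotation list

Answer: ggeeggg$e
7

Derivation:
All 9 rotations (rotation i = S[i:]+S[:i]):
  rot[0] = ggeeeggg$
  rot[1] = geeeggg$g
  rot[2] = eeeggg$gg
  rot[3] = eeggg$gge
  rot[4] = eggg$ggee
  rot[5] = ggg$ggeee
  rot[6] = gg$ggeeeg
  rot[7] = g$ggeeegg
  rot[8] = $ggeeeggg
Sorted (with $ < everything):
  sorted[0] = $ggeeeggg  (last char: 'g')
  sorted[1] = eeeggg$gg  (last char: 'g')
  sorted[2] = eeggg$gge  (last char: 'e')
  sorted[3] = eggg$ggee  (last char: 'e')
  sorted[4] = g$ggeeegg  (last char: 'g')
  sorted[5] = geeeggg$g  (last char: 'g')
  sorted[6] = gg$ggeeeg  (last char: 'g')
  sorted[7] = ggeeeggg$  (last char: '$')
  sorted[8] = ggg$ggeee  (last char: 'e')
Last column: ggeeggg$e
Original string S is at sorted index 7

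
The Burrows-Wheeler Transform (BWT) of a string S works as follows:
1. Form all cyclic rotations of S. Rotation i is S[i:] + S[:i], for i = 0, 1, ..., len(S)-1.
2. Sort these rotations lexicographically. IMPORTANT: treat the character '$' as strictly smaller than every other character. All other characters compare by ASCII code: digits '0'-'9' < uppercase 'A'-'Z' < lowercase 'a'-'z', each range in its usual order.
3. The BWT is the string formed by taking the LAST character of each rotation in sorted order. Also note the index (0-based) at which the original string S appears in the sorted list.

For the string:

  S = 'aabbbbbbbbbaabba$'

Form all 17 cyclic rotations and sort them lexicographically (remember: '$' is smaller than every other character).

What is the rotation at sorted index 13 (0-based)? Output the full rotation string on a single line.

Answer: bbbbbbaabba$aabbb

Derivation:
All 17 rotations (rotation i = S[i:]+S[:i]):
  rot[0] = aabbbbbbbbbaabba$
  rot[1] = abbbbbbbbbaabba$a
  rot[2] = bbbbbbbbbaabba$aa
  rot[3] = bbbbbbbbaabba$aab
  rot[4] = bbbbbbbaabba$aabb
  rot[5] = bbbbbbaabba$aabbb
  rot[6] = bbbbbaabba$aabbbb
  rot[7] = bbbbaabba$aabbbbb
  rot[8] = bbbaabba$aabbbbbb
  rot[9] = bbaabba$aabbbbbbb
  rot[10] = baabba$aabbbbbbbb
  rot[11] = aabba$aabbbbbbbbb
  rot[12] = abba$aabbbbbbbbba
  rot[13] = bba$aabbbbbbbbbaa
  rot[14] = ba$aabbbbbbbbbaab
  rot[15] = a$aabbbbbbbbbaabb
  rot[16] = $aabbbbbbbbbaabba
Sorted (with $ < everything):
  sorted[0] = $aabbbbbbbbbaabba
  sorted[1] = a$aabbbbbbbbbaabb
  sorted[2] = aabba$aabbbbbbbbb
  sorted[3] = aabbbbbbbbbaabba$
  sorted[4] = abba$aabbbbbbbbba
  sorted[5] = abbbbbbbbbaabba$a
  sorted[6] = ba$aabbbbbbbbbaab
  sorted[7] = baabba$aabbbbbbbb
  sorted[8] = bba$aabbbbbbbbbaa
  sorted[9] = bbaabba$aabbbbbbb
  sorted[10] = bbbaabba$aabbbbbb
  sorted[11] = bbbbaabba$aabbbbb
  sorted[12] = bbbbbaabba$aabbbb
  sorted[13] = bbbbbbaabba$aabbb
  sorted[14] = bbbbbbbaabba$aabb
  sorted[15] = bbbbbbbbaabba$aab
  sorted[16] = bbbbbbbbbaabba$aa
sorted[13] = bbbbbbaabba$aabbb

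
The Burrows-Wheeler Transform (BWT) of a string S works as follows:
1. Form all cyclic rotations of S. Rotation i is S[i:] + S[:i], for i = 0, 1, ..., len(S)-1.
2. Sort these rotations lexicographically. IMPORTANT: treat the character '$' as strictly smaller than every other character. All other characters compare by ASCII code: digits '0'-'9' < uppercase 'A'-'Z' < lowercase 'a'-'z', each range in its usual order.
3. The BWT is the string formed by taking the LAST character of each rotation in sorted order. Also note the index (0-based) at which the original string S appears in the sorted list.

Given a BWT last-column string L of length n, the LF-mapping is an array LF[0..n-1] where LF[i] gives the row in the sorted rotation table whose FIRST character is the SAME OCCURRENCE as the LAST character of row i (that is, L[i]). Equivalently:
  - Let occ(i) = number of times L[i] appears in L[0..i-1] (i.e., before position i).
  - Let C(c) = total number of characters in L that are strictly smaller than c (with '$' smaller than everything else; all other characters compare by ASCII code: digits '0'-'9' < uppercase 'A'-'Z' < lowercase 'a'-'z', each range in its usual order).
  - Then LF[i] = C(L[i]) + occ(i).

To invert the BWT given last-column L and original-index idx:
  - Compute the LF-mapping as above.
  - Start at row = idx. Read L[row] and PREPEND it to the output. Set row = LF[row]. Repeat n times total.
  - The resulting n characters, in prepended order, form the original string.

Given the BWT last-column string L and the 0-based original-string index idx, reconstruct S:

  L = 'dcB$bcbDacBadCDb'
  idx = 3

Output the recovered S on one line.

LF mapping: 14 11 1 0 8 12 9 4 6 13 2 7 15 3 5 10
Walk LF starting at row 3, prepending L[row]:
  step 1: row=3, L[3]='$', prepend. Next row=LF[3]=0
  step 2: row=0, L[0]='d', prepend. Next row=LF[0]=14
  step 3: row=14, L[14]='D', prepend. Next row=LF[14]=5
  step 4: row=5, L[5]='c', prepend. Next row=LF[5]=12
  step 5: row=12, L[12]='d', prepend. Next row=LF[12]=15
  step 6: row=15, L[15]='b', prepend. Next row=LF[15]=10
  step 7: row=10, L[10]='B', prepend. Next row=LF[10]=2
  step 8: row=2, L[2]='B', prepend. Next row=LF[2]=1
  step 9: row=1, L[1]='c', prepend. Next row=LF[1]=11
  step 10: row=11, L[11]='a', prepend. Next row=LF[11]=7
  step 11: row=7, L[7]='D', prepend. Next row=LF[7]=4
  step 12: row=4, L[4]='b', prepend. Next row=LF[4]=8
  step 13: row=8, L[8]='a', prepend. Next row=LF[8]=6
  step 14: row=6, L[6]='b', prepend. Next row=LF[6]=9
  step 15: row=9, L[9]='c', prepend. Next row=LF[9]=13
  step 16: row=13, L[13]='C', prepend. Next row=LF[13]=3
Reversed output: CcbabDacBBbdcDd$

Answer: CcbabDacBBbdcDd$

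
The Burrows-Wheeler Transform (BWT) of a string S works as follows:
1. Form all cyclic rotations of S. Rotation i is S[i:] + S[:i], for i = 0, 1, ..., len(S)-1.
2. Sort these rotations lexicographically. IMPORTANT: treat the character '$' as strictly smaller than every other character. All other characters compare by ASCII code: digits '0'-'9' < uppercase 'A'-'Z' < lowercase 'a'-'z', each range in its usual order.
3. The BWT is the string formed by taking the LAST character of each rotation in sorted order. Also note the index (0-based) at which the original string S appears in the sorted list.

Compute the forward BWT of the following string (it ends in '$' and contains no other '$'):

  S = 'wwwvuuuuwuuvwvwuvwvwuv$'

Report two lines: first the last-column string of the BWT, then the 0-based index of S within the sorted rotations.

Answer: vvuwuwwuuuwwwuuuvvwvvw$
22

Derivation:
All 23 rotations (rotation i = S[i:]+S[:i]):
  rot[0] = wwwvuuuuwuuvwvwuvwvwuv$
  rot[1] = wwvuuuuwuuvwvwuvwvwuv$w
  rot[2] = wvuuuuwuuvwvwuvwvwuv$ww
  rot[3] = vuuuuwuuvwvwuvwvwuv$www
  rot[4] = uuuuwuuvwvwuvwvwuv$wwwv
  rot[5] = uuuwuuvwvwuvwvwuv$wwwvu
  rot[6] = uuwuuvwvwuvwvwuv$wwwvuu
  rot[7] = uwuuvwvwuvwvwuv$wwwvuuu
  rot[8] = wuuvwvwuvwvwuv$wwwvuuuu
  rot[9] = uuvwvwuvwvwuv$wwwvuuuuw
  rot[10] = uvwvwuvwvwuv$wwwvuuuuwu
  rot[11] = vwvwuvwvwuv$wwwvuuuuwuu
  rot[12] = wvwuvwvwuv$wwwvuuuuwuuv
  rot[13] = vwuvwvwuv$wwwvuuuuwuuvw
  rot[14] = wuvwvwuv$wwwvuuuuwuuvwv
  rot[15] = uvwvwuv$wwwvuuuuwuuvwvw
  rot[16] = vwvwuv$wwwvuuuuwuuvwvwu
  rot[17] = wvwuv$wwwvuuuuwuuvwvwuv
  rot[18] = vwuv$wwwvuuuuwuuvwvwuvw
  rot[19] = wuv$wwwvuuuuwuuvwvwuvwv
  rot[20] = uv$wwwvuuuuwuuvwvwuvwvw
  rot[21] = v$wwwvuuuuwuuvwvwuvwvwu
  rot[22] = $wwwvuuuuwuuvwvwuvwvwuv
Sorted (with $ < everything):
  sorted[0] = $wwwvuuuuwuuvwvwuvwvwuv  (last char: 'v')
  sorted[1] = uuuuwuuvwvwuvwvwuv$wwwv  (last char: 'v')
  sorted[2] = uuuwuuvwvwuvwvwuv$wwwvu  (last char: 'u')
  sorted[3] = uuvwvwuvwvwuv$wwwvuuuuw  (last char: 'w')
  sorted[4] = uuwuuvwvwuvwvwuv$wwwvuu  (last char: 'u')
  sorted[5] = uv$wwwvuuuuwuuvwvwuvwvw  (last char: 'w')
  sorted[6] = uvwvwuv$wwwvuuuuwuuvwvw  (last char: 'w')
  sorted[7] = uvwvwuvwvwuv$wwwvuuuuwu  (last char: 'u')
  sorted[8] = uwuuvwvwuvwvwuv$wwwvuuu  (last char: 'u')
  sorted[9] = v$wwwvuuuuwuuvwvwuvwvwu  (last char: 'u')
  sorted[10] = vuuuuwuuvwvwuvwvwuv$www  (last char: 'w')
  sorted[11] = vwuv$wwwvuuuuwuuvwvwuvw  (last char: 'w')
  sorted[12] = vwuvwvwuv$wwwvuuuuwuuvw  (last char: 'w')
  sorted[13] = vwvwuv$wwwvuuuuwuuvwvwu  (last char: 'u')
  sorted[14] = vwvwuvwvwuv$wwwvuuuuwuu  (last char: 'u')
  sorted[15] = wuuvwvwuvwvwuv$wwwvuuuu  (last char: 'u')
  sorted[16] = wuv$wwwvuuuuwuuvwvwuvwv  (last char: 'v')
  sorted[17] = wuvwvwuv$wwwvuuuuwuuvwv  (last char: 'v')
  sorted[18] = wvuuuuwuuvwvwuvwvwuv$ww  (last char: 'w')
  sorted[19] = wvwuv$wwwvuuuuwuuvwvwuv  (last char: 'v')
  sorted[20] = wvwuvwvwuv$wwwvuuuuwuuv  (last char: 'v')
  sorted[21] = wwvuuuuwuuvwvwuvwvwuv$w  (last char: 'w')
  sorted[22] = wwwvuuuuwuuvwvwuvwvwuv$  (last char: '$')
Last column: vvuwuwwuuuwwwuuuvvwvvw$
Original string S is at sorted index 22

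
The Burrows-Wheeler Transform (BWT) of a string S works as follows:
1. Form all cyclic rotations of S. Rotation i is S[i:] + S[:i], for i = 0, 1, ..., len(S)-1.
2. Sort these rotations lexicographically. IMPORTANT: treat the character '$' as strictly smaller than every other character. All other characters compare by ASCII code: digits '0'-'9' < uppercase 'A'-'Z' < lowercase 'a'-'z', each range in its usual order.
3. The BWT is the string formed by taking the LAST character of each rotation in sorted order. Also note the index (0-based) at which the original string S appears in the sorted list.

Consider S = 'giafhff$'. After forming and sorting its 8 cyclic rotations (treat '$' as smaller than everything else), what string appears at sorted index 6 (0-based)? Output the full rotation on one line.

Answer: hff$giaf

Derivation:
All 8 rotations (rotation i = S[i:]+S[:i]):
  rot[0] = giafhff$
  rot[1] = iafhff$g
  rot[2] = afhff$gi
  rot[3] = fhff$gia
  rot[4] = hff$giaf
  rot[5] = ff$giafh
  rot[6] = f$giafhf
  rot[7] = $giafhff
Sorted (with $ < everything):
  sorted[0] = $giafhff
  sorted[1] = afhff$gi
  sorted[2] = f$giafhf
  sorted[3] = ff$giafh
  sorted[4] = fhff$gia
  sorted[5] = giafhff$
  sorted[6] = hff$giaf
  sorted[7] = iafhff$g
sorted[6] = hff$giaf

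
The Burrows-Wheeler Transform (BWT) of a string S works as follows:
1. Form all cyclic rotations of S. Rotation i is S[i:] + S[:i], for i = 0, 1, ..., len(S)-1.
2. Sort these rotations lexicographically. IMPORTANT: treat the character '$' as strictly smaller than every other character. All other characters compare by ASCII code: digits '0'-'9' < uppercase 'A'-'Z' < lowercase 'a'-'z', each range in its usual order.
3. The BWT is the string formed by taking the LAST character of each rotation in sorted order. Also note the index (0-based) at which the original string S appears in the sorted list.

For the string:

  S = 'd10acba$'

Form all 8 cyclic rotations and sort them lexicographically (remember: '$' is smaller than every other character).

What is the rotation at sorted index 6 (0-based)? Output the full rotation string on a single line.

Answer: cba$d10a

Derivation:
All 8 rotations (rotation i = S[i:]+S[:i]):
  rot[0] = d10acba$
  rot[1] = 10acba$d
  rot[2] = 0acba$d1
  rot[3] = acba$d10
  rot[4] = cba$d10a
  rot[5] = ba$d10ac
  rot[6] = a$d10acb
  rot[7] = $d10acba
Sorted (with $ < everything):
  sorted[0] = $d10acba
  sorted[1] = 0acba$d1
  sorted[2] = 10acba$d
  sorted[3] = a$d10acb
  sorted[4] = acba$d10
  sorted[5] = ba$d10ac
  sorted[6] = cba$d10a
  sorted[7] = d10acba$
sorted[6] = cba$d10a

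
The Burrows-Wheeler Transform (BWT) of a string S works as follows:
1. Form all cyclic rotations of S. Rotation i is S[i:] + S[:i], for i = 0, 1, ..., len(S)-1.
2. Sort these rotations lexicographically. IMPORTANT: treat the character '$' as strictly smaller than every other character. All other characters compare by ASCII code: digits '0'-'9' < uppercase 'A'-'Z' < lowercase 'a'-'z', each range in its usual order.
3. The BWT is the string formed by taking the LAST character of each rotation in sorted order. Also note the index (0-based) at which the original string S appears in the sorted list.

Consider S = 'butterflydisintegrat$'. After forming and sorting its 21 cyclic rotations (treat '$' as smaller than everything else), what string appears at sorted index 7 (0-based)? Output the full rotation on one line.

All 21 rotations (rotation i = S[i:]+S[:i]):
  rot[0] = butterflydisintegrat$
  rot[1] = utterflydisintegrat$b
  rot[2] = tterflydisintegrat$bu
  rot[3] = terflydisintegrat$but
  rot[4] = erflydisintegrat$butt
  rot[5] = rflydisintegrat$butte
  rot[6] = flydisintegrat$butter
  rot[7] = lydisintegrat$butterf
  rot[8] = ydisintegrat$butterfl
  rot[9] = disintegrat$butterfly
  rot[10] = isintegrat$butterflyd
  rot[11] = sintegrat$butterflydi
  rot[12] = integrat$butterflydis
  rot[13] = ntegrat$butterflydisi
  rot[14] = tegrat$butterflydisin
  rot[15] = egrat$butterflydisint
  rot[16] = grat$butterflydisinte
  rot[17] = rat$butterflydisinteg
  rot[18] = at$butterflydisintegr
  rot[19] = t$butterflydisintegra
  rot[20] = $butterflydisintegrat
Sorted (with $ < everything):
  sorted[0] = $butterflydisintegrat
  sorted[1] = at$butterflydisintegr
  sorted[2] = butterflydisintegrat$
  sorted[3] = disintegrat$butterfly
  sorted[4] = egrat$butterflydisint
  sorted[5] = erflydisintegrat$butt
  sorted[6] = flydisintegrat$butter
  sorted[7] = grat$butterflydisinte
  sorted[8] = integrat$butterflydis
  sorted[9] = isintegrat$butterflyd
  sorted[10] = lydisintegrat$butterf
  sorted[11] = ntegrat$butterflydisi
  sorted[12] = rat$butterflydisinteg
  sorted[13] = rflydisintegrat$butte
  sorted[14] = sintegrat$butterflydi
  sorted[15] = t$butterflydisintegra
  sorted[16] = tegrat$butterflydisin
  sorted[17] = terflydisintegrat$but
  sorted[18] = tterflydisintegrat$bu
  sorted[19] = utterflydisintegrat$b
  sorted[20] = ydisintegrat$butterfl
sorted[7] = grat$butterflydisinte

Answer: grat$butterflydisinte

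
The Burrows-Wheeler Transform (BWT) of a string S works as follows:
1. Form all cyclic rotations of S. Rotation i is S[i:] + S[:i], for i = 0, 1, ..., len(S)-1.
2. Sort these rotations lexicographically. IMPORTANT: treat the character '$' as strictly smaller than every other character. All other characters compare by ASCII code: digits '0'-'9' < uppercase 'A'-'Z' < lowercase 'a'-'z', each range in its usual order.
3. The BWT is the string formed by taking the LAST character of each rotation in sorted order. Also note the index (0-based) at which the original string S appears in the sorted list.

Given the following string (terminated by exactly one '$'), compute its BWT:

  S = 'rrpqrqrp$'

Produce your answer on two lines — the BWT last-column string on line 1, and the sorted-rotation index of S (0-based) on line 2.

Answer: prrrpqrq$
8

Derivation:
All 9 rotations (rotation i = S[i:]+S[:i]):
  rot[0] = rrpqrqrp$
  rot[1] = rpqrqrp$r
  rot[2] = pqrqrp$rr
  rot[3] = qrqrp$rrp
  rot[4] = rqrp$rrpq
  rot[5] = qrp$rrpqr
  rot[6] = rp$rrpqrq
  rot[7] = p$rrpqrqr
  rot[8] = $rrpqrqrp
Sorted (with $ < everything):
  sorted[0] = $rrpqrqrp  (last char: 'p')
  sorted[1] = p$rrpqrqr  (last char: 'r')
  sorted[2] = pqrqrp$rr  (last char: 'r')
  sorted[3] = qrp$rrpqr  (last char: 'r')
  sorted[4] = qrqrp$rrp  (last char: 'p')
  sorted[5] = rp$rrpqrq  (last char: 'q')
  sorted[6] = rpqrqrp$r  (last char: 'r')
  sorted[7] = rqrp$rrpq  (last char: 'q')
  sorted[8] = rrpqrqrp$  (last char: '$')
Last column: prrrpqrq$
Original string S is at sorted index 8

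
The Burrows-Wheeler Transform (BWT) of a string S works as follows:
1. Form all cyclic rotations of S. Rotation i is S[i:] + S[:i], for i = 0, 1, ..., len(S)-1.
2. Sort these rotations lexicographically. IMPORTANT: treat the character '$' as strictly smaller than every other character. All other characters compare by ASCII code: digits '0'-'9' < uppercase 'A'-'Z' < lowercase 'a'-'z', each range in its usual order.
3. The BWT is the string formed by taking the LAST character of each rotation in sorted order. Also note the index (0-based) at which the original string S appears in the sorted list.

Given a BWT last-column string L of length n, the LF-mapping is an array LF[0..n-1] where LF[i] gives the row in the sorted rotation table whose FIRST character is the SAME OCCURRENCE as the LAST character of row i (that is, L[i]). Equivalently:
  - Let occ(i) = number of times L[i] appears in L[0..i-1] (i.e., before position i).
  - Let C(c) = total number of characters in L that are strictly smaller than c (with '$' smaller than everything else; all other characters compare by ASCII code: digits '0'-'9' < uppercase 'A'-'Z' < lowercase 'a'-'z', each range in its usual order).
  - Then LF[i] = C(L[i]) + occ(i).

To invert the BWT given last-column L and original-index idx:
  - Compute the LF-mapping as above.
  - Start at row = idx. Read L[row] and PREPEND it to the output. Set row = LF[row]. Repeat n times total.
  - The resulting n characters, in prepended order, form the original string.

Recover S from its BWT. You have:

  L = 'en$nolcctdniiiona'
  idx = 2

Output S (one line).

Answer: cincinnatinoodle$

Derivation:
LF mapping: 5 10 0 11 14 9 2 3 16 4 12 6 7 8 15 13 1
Walk LF starting at row 2, prepending L[row]:
  step 1: row=2, L[2]='$', prepend. Next row=LF[2]=0
  step 2: row=0, L[0]='e', prepend. Next row=LF[0]=5
  step 3: row=5, L[5]='l', prepend. Next row=LF[5]=9
  step 4: row=9, L[9]='d', prepend. Next row=LF[9]=4
  step 5: row=4, L[4]='o', prepend. Next row=LF[4]=14
  step 6: row=14, L[14]='o', prepend. Next row=LF[14]=15
  step 7: row=15, L[15]='n', prepend. Next row=LF[15]=13
  step 8: row=13, L[13]='i', prepend. Next row=LF[13]=8
  step 9: row=8, L[8]='t', prepend. Next row=LF[8]=16
  step 10: row=16, L[16]='a', prepend. Next row=LF[16]=1
  step 11: row=1, L[1]='n', prepend. Next row=LF[1]=10
  step 12: row=10, L[10]='n', prepend. Next row=LF[10]=12
  step 13: row=12, L[12]='i', prepend. Next row=LF[12]=7
  step 14: row=7, L[7]='c', prepend. Next row=LF[7]=3
  step 15: row=3, L[3]='n', prepend. Next row=LF[3]=11
  step 16: row=11, L[11]='i', prepend. Next row=LF[11]=6
  step 17: row=6, L[6]='c', prepend. Next row=LF[6]=2
Reversed output: cincinnatinoodle$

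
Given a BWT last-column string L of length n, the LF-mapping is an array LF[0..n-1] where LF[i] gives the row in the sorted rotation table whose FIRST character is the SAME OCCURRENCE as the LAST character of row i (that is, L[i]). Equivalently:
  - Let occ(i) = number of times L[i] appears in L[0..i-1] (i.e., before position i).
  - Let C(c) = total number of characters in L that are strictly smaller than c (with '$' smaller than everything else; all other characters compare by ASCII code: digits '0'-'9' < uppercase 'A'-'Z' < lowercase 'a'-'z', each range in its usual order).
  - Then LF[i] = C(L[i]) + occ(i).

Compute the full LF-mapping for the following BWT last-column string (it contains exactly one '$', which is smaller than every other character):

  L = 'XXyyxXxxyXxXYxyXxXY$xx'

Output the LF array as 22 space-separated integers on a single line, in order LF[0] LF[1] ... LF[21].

Answer: 1 2 18 19 10 3 11 12 20 4 13 5 8 14 21 6 15 7 9 0 16 17

Derivation:
Char counts: '$':1, 'X':7, 'Y':2, 'x':8, 'y':4
C (first-col start): C('$')=0, C('X')=1, C('Y')=8, C('x')=10, C('y')=18
L[0]='X': occ=0, LF[0]=C('X')+0=1+0=1
L[1]='X': occ=1, LF[1]=C('X')+1=1+1=2
L[2]='y': occ=0, LF[2]=C('y')+0=18+0=18
L[3]='y': occ=1, LF[3]=C('y')+1=18+1=19
L[4]='x': occ=0, LF[4]=C('x')+0=10+0=10
L[5]='X': occ=2, LF[5]=C('X')+2=1+2=3
L[6]='x': occ=1, LF[6]=C('x')+1=10+1=11
L[7]='x': occ=2, LF[7]=C('x')+2=10+2=12
L[8]='y': occ=2, LF[8]=C('y')+2=18+2=20
L[9]='X': occ=3, LF[9]=C('X')+3=1+3=4
L[10]='x': occ=3, LF[10]=C('x')+3=10+3=13
L[11]='X': occ=4, LF[11]=C('X')+4=1+4=5
L[12]='Y': occ=0, LF[12]=C('Y')+0=8+0=8
L[13]='x': occ=4, LF[13]=C('x')+4=10+4=14
L[14]='y': occ=3, LF[14]=C('y')+3=18+3=21
L[15]='X': occ=5, LF[15]=C('X')+5=1+5=6
L[16]='x': occ=5, LF[16]=C('x')+5=10+5=15
L[17]='X': occ=6, LF[17]=C('X')+6=1+6=7
L[18]='Y': occ=1, LF[18]=C('Y')+1=8+1=9
L[19]='$': occ=0, LF[19]=C('$')+0=0+0=0
L[20]='x': occ=6, LF[20]=C('x')+6=10+6=16
L[21]='x': occ=7, LF[21]=C('x')+7=10+7=17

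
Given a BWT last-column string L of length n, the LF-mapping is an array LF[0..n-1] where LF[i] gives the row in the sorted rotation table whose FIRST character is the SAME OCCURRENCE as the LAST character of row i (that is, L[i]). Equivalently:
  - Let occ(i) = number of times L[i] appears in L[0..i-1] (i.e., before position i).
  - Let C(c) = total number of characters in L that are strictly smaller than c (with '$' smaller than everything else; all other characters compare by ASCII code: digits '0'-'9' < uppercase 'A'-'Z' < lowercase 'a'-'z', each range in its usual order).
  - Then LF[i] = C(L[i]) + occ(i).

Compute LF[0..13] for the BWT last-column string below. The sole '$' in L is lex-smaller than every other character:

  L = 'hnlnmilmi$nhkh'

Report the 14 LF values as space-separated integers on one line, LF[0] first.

Answer: 1 11 7 12 9 4 8 10 5 0 13 2 6 3

Derivation:
Char counts: '$':1, 'h':3, 'i':2, 'k':1, 'l':2, 'm':2, 'n':3
C (first-col start): C('$')=0, C('h')=1, C('i')=4, C('k')=6, C('l')=7, C('m')=9, C('n')=11
L[0]='h': occ=0, LF[0]=C('h')+0=1+0=1
L[1]='n': occ=0, LF[1]=C('n')+0=11+0=11
L[2]='l': occ=0, LF[2]=C('l')+0=7+0=7
L[3]='n': occ=1, LF[3]=C('n')+1=11+1=12
L[4]='m': occ=0, LF[4]=C('m')+0=9+0=9
L[5]='i': occ=0, LF[5]=C('i')+0=4+0=4
L[6]='l': occ=1, LF[6]=C('l')+1=7+1=8
L[7]='m': occ=1, LF[7]=C('m')+1=9+1=10
L[8]='i': occ=1, LF[8]=C('i')+1=4+1=5
L[9]='$': occ=0, LF[9]=C('$')+0=0+0=0
L[10]='n': occ=2, LF[10]=C('n')+2=11+2=13
L[11]='h': occ=1, LF[11]=C('h')+1=1+1=2
L[12]='k': occ=0, LF[12]=C('k')+0=6+0=6
L[13]='h': occ=2, LF[13]=C('h')+2=1+2=3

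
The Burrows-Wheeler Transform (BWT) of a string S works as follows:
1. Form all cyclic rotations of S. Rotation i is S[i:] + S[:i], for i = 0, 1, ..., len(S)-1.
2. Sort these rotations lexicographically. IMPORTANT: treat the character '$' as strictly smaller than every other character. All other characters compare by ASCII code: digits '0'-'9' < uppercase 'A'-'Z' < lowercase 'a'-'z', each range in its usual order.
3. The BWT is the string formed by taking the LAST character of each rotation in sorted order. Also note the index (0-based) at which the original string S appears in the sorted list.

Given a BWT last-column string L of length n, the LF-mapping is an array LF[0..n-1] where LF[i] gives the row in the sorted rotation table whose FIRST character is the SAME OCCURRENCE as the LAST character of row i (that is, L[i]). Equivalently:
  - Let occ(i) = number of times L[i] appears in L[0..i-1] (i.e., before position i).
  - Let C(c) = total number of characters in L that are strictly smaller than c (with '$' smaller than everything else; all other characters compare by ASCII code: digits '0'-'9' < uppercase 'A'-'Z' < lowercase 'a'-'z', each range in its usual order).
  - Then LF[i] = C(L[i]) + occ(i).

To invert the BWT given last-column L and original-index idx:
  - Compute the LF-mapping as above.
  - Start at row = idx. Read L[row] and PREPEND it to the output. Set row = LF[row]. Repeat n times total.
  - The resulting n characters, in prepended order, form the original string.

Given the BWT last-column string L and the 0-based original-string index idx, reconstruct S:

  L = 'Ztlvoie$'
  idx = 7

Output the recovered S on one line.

Answer: violetZ$

Derivation:
LF mapping: 1 6 4 7 5 3 2 0
Walk LF starting at row 7, prepending L[row]:
  step 1: row=7, L[7]='$', prepend. Next row=LF[7]=0
  step 2: row=0, L[0]='Z', prepend. Next row=LF[0]=1
  step 3: row=1, L[1]='t', prepend. Next row=LF[1]=6
  step 4: row=6, L[6]='e', prepend. Next row=LF[6]=2
  step 5: row=2, L[2]='l', prepend. Next row=LF[2]=4
  step 6: row=4, L[4]='o', prepend. Next row=LF[4]=5
  step 7: row=5, L[5]='i', prepend. Next row=LF[5]=3
  step 8: row=3, L[3]='v', prepend. Next row=LF[3]=7
Reversed output: violetZ$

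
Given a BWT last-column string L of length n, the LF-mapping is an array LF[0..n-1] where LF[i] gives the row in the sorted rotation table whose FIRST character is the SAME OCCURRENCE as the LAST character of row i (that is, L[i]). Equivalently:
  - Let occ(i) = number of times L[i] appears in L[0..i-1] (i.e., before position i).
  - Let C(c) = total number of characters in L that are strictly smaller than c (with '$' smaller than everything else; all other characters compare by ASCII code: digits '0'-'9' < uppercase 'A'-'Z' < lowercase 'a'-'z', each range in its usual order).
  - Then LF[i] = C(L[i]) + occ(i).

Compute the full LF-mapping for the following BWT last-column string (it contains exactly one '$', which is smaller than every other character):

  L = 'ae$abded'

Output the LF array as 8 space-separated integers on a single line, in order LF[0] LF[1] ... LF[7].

Answer: 1 6 0 2 3 4 7 5

Derivation:
Char counts: '$':1, 'a':2, 'b':1, 'd':2, 'e':2
C (first-col start): C('$')=0, C('a')=1, C('b')=3, C('d')=4, C('e')=6
L[0]='a': occ=0, LF[0]=C('a')+0=1+0=1
L[1]='e': occ=0, LF[1]=C('e')+0=6+0=6
L[2]='$': occ=0, LF[2]=C('$')+0=0+0=0
L[3]='a': occ=1, LF[3]=C('a')+1=1+1=2
L[4]='b': occ=0, LF[4]=C('b')+0=3+0=3
L[5]='d': occ=0, LF[5]=C('d')+0=4+0=4
L[6]='e': occ=1, LF[6]=C('e')+1=6+1=7
L[7]='d': occ=1, LF[7]=C('d')+1=4+1=5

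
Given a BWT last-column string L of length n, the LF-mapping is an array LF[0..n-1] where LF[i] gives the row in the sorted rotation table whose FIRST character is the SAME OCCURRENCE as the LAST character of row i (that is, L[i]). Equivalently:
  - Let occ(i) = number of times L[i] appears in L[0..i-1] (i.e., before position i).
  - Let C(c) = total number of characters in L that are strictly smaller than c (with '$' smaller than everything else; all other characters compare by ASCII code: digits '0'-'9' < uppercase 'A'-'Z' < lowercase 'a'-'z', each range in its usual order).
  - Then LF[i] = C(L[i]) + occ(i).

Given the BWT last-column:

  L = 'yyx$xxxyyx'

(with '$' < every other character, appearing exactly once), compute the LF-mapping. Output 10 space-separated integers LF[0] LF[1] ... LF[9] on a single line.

Char counts: '$':1, 'x':5, 'y':4
C (first-col start): C('$')=0, C('x')=1, C('y')=6
L[0]='y': occ=0, LF[0]=C('y')+0=6+0=6
L[1]='y': occ=1, LF[1]=C('y')+1=6+1=7
L[2]='x': occ=0, LF[2]=C('x')+0=1+0=1
L[3]='$': occ=0, LF[3]=C('$')+0=0+0=0
L[4]='x': occ=1, LF[4]=C('x')+1=1+1=2
L[5]='x': occ=2, LF[5]=C('x')+2=1+2=3
L[6]='x': occ=3, LF[6]=C('x')+3=1+3=4
L[7]='y': occ=2, LF[7]=C('y')+2=6+2=8
L[8]='y': occ=3, LF[8]=C('y')+3=6+3=9
L[9]='x': occ=4, LF[9]=C('x')+4=1+4=5

Answer: 6 7 1 0 2 3 4 8 9 5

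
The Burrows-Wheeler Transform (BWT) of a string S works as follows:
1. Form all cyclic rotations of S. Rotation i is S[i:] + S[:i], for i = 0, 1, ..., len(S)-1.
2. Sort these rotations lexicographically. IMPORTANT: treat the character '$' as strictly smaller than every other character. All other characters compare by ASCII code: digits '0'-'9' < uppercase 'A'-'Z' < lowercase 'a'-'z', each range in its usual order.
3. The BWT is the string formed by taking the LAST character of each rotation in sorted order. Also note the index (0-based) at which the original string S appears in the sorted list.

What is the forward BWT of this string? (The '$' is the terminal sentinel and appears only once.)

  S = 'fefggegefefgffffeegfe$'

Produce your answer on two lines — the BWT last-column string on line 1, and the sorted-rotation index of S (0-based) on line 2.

All 22 rotations (rotation i = S[i:]+S[:i]):
  rot[0] = fefggegefefgffffeegfe$
  rot[1] = efggegefefgffffeegfe$f
  rot[2] = fggegefefgffffeegfe$fe
  rot[3] = ggegefefgffffeegfe$fef
  rot[4] = gegefefgffffeegfe$fefg
  rot[5] = egefefgffffeegfe$fefgg
  rot[6] = gefefgffffeegfe$fefgge
  rot[7] = efefgffffeegfe$fefggeg
  rot[8] = fefgffffeegfe$fefggege
  rot[9] = efgffffeegfe$fefggegef
  rot[10] = fgffffeegfe$fefggegefe
  rot[11] = gffffeegfe$fefggegefef
  rot[12] = ffffeegfe$fefggegefefg
  rot[13] = fffeegfe$fefggegefefgf
  rot[14] = ffeegfe$fefggegefefgff
  rot[15] = feegfe$fefggegefefgfff
  rot[16] = eegfe$fefggegefefgffff
  rot[17] = egfe$fefggegefefgffffe
  rot[18] = gfe$fefggegefefgffffee
  rot[19] = fe$fefggegefefgffffeeg
  rot[20] = e$fefggegefefgffffeegf
  rot[21] = $fefggegefefgffffeegfe
Sorted (with $ < everything):
  sorted[0] = $fefggegefefgffffeegfe  (last char: 'e')
  sorted[1] = e$fefggegefefgffffeegf  (last char: 'f')
  sorted[2] = eegfe$fefggegefefgffff  (last char: 'f')
  sorted[3] = efefgffffeegfe$fefggeg  (last char: 'g')
  sorted[4] = efgffffeegfe$fefggegef  (last char: 'f')
  sorted[5] = efggegefefgffffeegfe$f  (last char: 'f')
  sorted[6] = egefefgffffeegfe$fefgg  (last char: 'g')
  sorted[7] = egfe$fefggegefefgffffe  (last char: 'e')
  sorted[8] = fe$fefggegefefgffffeeg  (last char: 'g')
  sorted[9] = feegfe$fefggegefefgfff  (last char: 'f')
  sorted[10] = fefgffffeegfe$fefggege  (last char: 'e')
  sorted[11] = fefggegefefgffffeegfe$  (last char: '$')
  sorted[12] = ffeegfe$fefggegefefgff  (last char: 'f')
  sorted[13] = fffeegfe$fefggegefefgf  (last char: 'f')
  sorted[14] = ffffeegfe$fefggegefefg  (last char: 'g')
  sorted[15] = fgffffeegfe$fefggegefe  (last char: 'e')
  sorted[16] = fggegefefgffffeegfe$fe  (last char: 'e')
  sorted[17] = gefefgffffeegfe$fefgge  (last char: 'e')
  sorted[18] = gegefefgffffeegfe$fefg  (last char: 'g')
  sorted[19] = gfe$fefggegefefgffffee  (last char: 'e')
  sorted[20] = gffffeegfe$fefggegefef  (last char: 'f')
  sorted[21] = ggegefefgffffeegfe$fef  (last char: 'f')
Last column: effgffgegfe$ffgeeegeff
Original string S is at sorted index 11

Answer: effgffgegfe$ffgeeegeff
11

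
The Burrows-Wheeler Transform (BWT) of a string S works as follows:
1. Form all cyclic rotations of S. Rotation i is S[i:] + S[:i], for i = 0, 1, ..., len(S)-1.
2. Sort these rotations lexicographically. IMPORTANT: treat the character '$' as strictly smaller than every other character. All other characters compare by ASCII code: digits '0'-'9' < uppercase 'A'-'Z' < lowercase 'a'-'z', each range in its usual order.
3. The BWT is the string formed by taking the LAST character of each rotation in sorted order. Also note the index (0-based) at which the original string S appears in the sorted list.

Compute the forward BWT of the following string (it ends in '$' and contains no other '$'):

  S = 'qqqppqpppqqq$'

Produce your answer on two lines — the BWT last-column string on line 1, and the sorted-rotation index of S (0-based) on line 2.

All 13 rotations (rotation i = S[i:]+S[:i]):
  rot[0] = qqqppqpppqqq$
  rot[1] = qqppqpppqqq$q
  rot[2] = qppqpppqqq$qq
  rot[3] = ppqpppqqq$qqq
  rot[4] = pqpppqqq$qqqp
  rot[5] = qpppqqq$qqqpp
  rot[6] = pppqqq$qqqppq
  rot[7] = ppqqq$qqqppqp
  rot[8] = pqqq$qqqppqpp
  rot[9] = qqq$qqqppqppp
  rot[10] = qq$qqqppqpppq
  rot[11] = q$qqqppqpppqq
  rot[12] = $qqqppqpppqqq
Sorted (with $ < everything):
  sorted[0] = $qqqppqpppqqq  (last char: 'q')
  sorted[1] = pppqqq$qqqppq  (last char: 'q')
  sorted[2] = ppqpppqqq$qqq  (last char: 'q')
  sorted[3] = ppqqq$qqqppqp  (last char: 'p')
  sorted[4] = pqpppqqq$qqqp  (last char: 'p')
  sorted[5] = pqqq$qqqppqpp  (last char: 'p')
  sorted[6] = q$qqqppqpppqq  (last char: 'q')
  sorted[7] = qpppqqq$qqqpp  (last char: 'p')
  sorted[8] = qppqpppqqq$qq  (last char: 'q')
  sorted[9] = qq$qqqppqpppq  (last char: 'q')
  sorted[10] = qqppqpppqqq$q  (last char: 'q')
  sorted[11] = qqq$qqqppqppp  (last char: 'p')
  sorted[12] = qqqppqpppqqq$  (last char: '$')
Last column: qqqpppqpqqqp$
Original string S is at sorted index 12

Answer: qqqpppqpqqqp$
12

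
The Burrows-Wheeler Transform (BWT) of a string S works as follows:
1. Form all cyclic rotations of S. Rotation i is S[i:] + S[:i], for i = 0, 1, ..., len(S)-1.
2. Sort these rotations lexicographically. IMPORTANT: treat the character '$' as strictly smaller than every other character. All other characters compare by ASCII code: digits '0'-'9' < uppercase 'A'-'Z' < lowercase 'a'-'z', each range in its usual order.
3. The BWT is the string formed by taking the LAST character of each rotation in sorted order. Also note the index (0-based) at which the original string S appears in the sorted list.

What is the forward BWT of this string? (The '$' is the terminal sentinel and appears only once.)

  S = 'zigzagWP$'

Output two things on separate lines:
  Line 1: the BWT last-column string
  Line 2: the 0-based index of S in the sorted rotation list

Answer: PWgzaizg$
8

Derivation:
All 9 rotations (rotation i = S[i:]+S[:i]):
  rot[0] = zigzagWP$
  rot[1] = igzagWP$z
  rot[2] = gzagWP$zi
  rot[3] = zagWP$zig
  rot[4] = agWP$zigz
  rot[5] = gWP$zigza
  rot[6] = WP$zigzag
  rot[7] = P$zigzagW
  rot[8] = $zigzagWP
Sorted (with $ < everything):
  sorted[0] = $zigzagWP  (last char: 'P')
  sorted[1] = P$zigzagW  (last char: 'W')
  sorted[2] = WP$zigzag  (last char: 'g')
  sorted[3] = agWP$zigz  (last char: 'z')
  sorted[4] = gWP$zigza  (last char: 'a')
  sorted[5] = gzagWP$zi  (last char: 'i')
  sorted[6] = igzagWP$z  (last char: 'z')
  sorted[7] = zagWP$zig  (last char: 'g')
  sorted[8] = zigzagWP$  (last char: '$')
Last column: PWgzaizg$
Original string S is at sorted index 8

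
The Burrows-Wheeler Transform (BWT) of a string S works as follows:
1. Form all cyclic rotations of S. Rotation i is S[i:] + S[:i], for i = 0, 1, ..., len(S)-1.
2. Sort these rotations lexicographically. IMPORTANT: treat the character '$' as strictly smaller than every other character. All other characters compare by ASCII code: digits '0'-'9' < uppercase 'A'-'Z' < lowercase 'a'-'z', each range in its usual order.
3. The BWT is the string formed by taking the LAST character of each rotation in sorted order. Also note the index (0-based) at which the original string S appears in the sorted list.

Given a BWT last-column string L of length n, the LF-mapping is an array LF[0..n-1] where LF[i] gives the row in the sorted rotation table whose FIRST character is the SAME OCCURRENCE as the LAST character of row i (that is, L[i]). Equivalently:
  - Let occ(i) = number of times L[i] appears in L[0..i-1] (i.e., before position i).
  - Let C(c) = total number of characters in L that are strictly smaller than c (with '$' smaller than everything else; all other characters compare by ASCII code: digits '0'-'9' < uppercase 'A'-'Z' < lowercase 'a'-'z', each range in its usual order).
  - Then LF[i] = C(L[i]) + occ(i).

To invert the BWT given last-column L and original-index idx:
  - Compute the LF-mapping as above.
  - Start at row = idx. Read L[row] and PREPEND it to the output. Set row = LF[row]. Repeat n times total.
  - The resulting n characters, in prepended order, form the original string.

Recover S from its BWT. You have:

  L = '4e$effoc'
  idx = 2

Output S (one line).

Answer: coffee4$

Derivation:
LF mapping: 1 3 0 4 5 6 7 2
Walk LF starting at row 2, prepending L[row]:
  step 1: row=2, L[2]='$', prepend. Next row=LF[2]=0
  step 2: row=0, L[0]='4', prepend. Next row=LF[0]=1
  step 3: row=1, L[1]='e', prepend. Next row=LF[1]=3
  step 4: row=3, L[3]='e', prepend. Next row=LF[3]=4
  step 5: row=4, L[4]='f', prepend. Next row=LF[4]=5
  step 6: row=5, L[5]='f', prepend. Next row=LF[5]=6
  step 7: row=6, L[6]='o', prepend. Next row=LF[6]=7
  step 8: row=7, L[7]='c', prepend. Next row=LF[7]=2
Reversed output: coffee4$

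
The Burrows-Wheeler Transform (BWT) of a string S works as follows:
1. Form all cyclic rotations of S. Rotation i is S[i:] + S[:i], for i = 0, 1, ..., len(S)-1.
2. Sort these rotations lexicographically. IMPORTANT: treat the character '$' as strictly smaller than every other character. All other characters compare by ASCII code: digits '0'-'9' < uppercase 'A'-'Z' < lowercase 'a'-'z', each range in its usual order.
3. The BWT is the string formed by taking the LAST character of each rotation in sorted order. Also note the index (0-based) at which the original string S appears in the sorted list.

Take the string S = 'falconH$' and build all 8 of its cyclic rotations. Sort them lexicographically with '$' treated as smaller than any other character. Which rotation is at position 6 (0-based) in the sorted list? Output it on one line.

All 8 rotations (rotation i = S[i:]+S[:i]):
  rot[0] = falconH$
  rot[1] = alconH$f
  rot[2] = lconH$fa
  rot[3] = conH$fal
  rot[4] = onH$falc
  rot[5] = nH$falco
  rot[6] = H$falcon
  rot[7] = $falconH
Sorted (with $ < everything):
  sorted[0] = $falconH
  sorted[1] = H$falcon
  sorted[2] = alconH$f
  sorted[3] = conH$fal
  sorted[4] = falconH$
  sorted[5] = lconH$fa
  sorted[6] = nH$falco
  sorted[7] = onH$falc
sorted[6] = nH$falco

Answer: nH$falco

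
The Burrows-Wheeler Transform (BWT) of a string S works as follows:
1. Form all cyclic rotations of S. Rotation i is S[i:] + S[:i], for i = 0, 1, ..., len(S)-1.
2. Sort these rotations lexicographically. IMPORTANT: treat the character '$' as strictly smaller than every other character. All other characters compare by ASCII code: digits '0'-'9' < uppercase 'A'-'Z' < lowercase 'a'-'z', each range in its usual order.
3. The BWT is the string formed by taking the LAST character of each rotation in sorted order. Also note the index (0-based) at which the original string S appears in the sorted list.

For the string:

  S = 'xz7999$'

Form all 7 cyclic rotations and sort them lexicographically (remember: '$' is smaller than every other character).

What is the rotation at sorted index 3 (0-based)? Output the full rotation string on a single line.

All 7 rotations (rotation i = S[i:]+S[:i]):
  rot[0] = xz7999$
  rot[1] = z7999$x
  rot[2] = 7999$xz
  rot[3] = 999$xz7
  rot[4] = 99$xz79
  rot[5] = 9$xz799
  rot[6] = $xz7999
Sorted (with $ < everything):
  sorted[0] = $xz7999
  sorted[1] = 7999$xz
  sorted[2] = 9$xz799
  sorted[3] = 99$xz79
  sorted[4] = 999$xz7
  sorted[5] = xz7999$
  sorted[6] = z7999$x
sorted[3] = 99$xz79

Answer: 99$xz79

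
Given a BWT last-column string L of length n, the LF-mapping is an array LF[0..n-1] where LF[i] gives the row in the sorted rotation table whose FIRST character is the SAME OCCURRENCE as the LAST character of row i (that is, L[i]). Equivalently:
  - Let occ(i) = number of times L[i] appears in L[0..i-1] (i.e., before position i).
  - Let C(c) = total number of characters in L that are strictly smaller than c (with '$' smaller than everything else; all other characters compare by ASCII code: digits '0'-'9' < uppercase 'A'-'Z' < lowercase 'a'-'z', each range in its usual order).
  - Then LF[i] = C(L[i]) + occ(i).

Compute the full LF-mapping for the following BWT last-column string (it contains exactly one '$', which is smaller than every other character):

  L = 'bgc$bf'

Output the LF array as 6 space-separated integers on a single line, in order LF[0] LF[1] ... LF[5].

Answer: 1 5 3 0 2 4

Derivation:
Char counts: '$':1, 'b':2, 'c':1, 'f':1, 'g':1
C (first-col start): C('$')=0, C('b')=1, C('c')=3, C('f')=4, C('g')=5
L[0]='b': occ=0, LF[0]=C('b')+0=1+0=1
L[1]='g': occ=0, LF[1]=C('g')+0=5+0=5
L[2]='c': occ=0, LF[2]=C('c')+0=3+0=3
L[3]='$': occ=0, LF[3]=C('$')+0=0+0=0
L[4]='b': occ=1, LF[4]=C('b')+1=1+1=2
L[5]='f': occ=0, LF[5]=C('f')+0=4+0=4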